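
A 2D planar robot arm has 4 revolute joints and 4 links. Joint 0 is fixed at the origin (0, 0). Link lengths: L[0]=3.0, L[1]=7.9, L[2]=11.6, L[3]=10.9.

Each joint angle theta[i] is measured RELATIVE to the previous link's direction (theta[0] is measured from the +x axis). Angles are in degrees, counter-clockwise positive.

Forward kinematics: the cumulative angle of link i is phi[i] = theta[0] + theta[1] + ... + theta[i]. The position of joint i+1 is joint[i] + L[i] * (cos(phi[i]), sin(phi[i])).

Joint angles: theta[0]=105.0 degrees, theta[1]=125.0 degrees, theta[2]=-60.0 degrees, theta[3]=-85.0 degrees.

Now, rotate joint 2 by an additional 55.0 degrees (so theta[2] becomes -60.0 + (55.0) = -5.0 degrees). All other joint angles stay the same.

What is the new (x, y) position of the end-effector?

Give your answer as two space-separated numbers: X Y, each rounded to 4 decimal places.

Answer: -22.4068 -4.3500

Derivation:
joint[0] = (0.0000, 0.0000)  (base)
link 0: phi[0] = 105 = 105 deg
  cos(105 deg) = -0.2588, sin(105 deg) = 0.9659
  joint[1] = (0.0000, 0.0000) + 3 * (-0.2588, 0.9659) = (0.0000 + -0.7765, 0.0000 + 2.8978) = (-0.7765, 2.8978)
link 1: phi[1] = 105 + 125 = 230 deg
  cos(230 deg) = -0.6428, sin(230 deg) = -0.7660
  joint[2] = (-0.7765, 2.8978) + 7.9 * (-0.6428, -0.7660) = (-0.7765 + -5.0780, 2.8978 + -6.0518) = (-5.8545, -3.1540)
link 2: phi[2] = 105 + 125 + -5 = 225 deg
  cos(225 deg) = -0.7071, sin(225 deg) = -0.7071
  joint[3] = (-5.8545, -3.1540) + 11.6 * (-0.7071, -0.7071) = (-5.8545 + -8.2024, -3.1540 + -8.2024) = (-14.0569, -11.3564)
link 3: phi[3] = 105 + 125 + -5 + -85 = 140 deg
  cos(140 deg) = -0.7660, sin(140 deg) = 0.6428
  joint[4] = (-14.0569, -11.3564) + 10.9 * (-0.7660, 0.6428) = (-14.0569 + -8.3499, -11.3564 + 7.0064) = (-22.4068, -4.3500)
End effector: (-22.4068, -4.3500)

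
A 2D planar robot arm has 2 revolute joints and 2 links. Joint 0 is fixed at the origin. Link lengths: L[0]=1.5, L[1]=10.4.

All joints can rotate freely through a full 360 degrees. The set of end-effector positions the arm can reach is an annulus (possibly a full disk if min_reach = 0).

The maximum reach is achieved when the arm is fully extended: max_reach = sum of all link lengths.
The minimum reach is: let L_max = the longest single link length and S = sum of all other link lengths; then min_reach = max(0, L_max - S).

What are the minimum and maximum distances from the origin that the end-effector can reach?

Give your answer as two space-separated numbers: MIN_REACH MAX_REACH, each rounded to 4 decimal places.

Answer: 8.9000 11.9000

Derivation:
Link lengths: [1.5, 10.4]
max_reach = 1.5 + 10.4 = 11.9
L_max = max([1.5, 10.4]) = 10.4
S (sum of others) = 11.9 - 10.4 = 1.5
min_reach = max(0, 10.4 - 1.5) = max(0, 8.9) = 8.9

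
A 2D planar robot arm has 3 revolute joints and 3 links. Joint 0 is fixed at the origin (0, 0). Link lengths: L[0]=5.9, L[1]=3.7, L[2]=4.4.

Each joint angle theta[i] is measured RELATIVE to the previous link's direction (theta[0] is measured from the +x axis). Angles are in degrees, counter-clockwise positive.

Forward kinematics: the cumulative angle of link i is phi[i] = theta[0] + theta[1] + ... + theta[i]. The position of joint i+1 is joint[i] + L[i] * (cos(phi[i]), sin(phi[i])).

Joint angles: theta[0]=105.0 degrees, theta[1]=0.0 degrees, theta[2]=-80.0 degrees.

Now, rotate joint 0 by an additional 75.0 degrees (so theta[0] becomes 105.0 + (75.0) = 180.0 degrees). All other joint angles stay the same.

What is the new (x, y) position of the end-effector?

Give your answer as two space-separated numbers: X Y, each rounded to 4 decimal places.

joint[0] = (0.0000, 0.0000)  (base)
link 0: phi[0] = 180 = 180 deg
  cos(180 deg) = -1.0000, sin(180 deg) = 0.0000
  joint[1] = (0.0000, 0.0000) + 5.9 * (-1.0000, 0.0000) = (0.0000 + -5.9000, 0.0000 + 0.0000) = (-5.9000, 0.0000)
link 1: phi[1] = 180 + 0 = 180 deg
  cos(180 deg) = -1.0000, sin(180 deg) = 0.0000
  joint[2] = (-5.9000, 0.0000) + 3.7 * (-1.0000, 0.0000) = (-5.9000 + -3.7000, 0.0000 + 0.0000) = (-9.6000, 0.0000)
link 2: phi[2] = 180 + 0 + -80 = 100 deg
  cos(100 deg) = -0.1736, sin(100 deg) = 0.9848
  joint[3] = (-9.6000, 0.0000) + 4.4 * (-0.1736, 0.9848) = (-9.6000 + -0.7641, 0.0000 + 4.3332) = (-10.3641, 4.3332)
End effector: (-10.3641, 4.3332)

Answer: -10.3641 4.3332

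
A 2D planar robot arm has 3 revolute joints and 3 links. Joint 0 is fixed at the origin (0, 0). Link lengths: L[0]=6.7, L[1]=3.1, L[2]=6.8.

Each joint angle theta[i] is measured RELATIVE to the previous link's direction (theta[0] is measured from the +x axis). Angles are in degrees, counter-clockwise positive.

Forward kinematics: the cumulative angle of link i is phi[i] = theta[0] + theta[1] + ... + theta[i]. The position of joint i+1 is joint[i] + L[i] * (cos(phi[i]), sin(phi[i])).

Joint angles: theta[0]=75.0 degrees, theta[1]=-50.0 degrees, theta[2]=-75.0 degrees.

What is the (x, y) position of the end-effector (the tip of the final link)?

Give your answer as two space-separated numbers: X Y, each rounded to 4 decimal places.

joint[0] = (0.0000, 0.0000)  (base)
link 0: phi[0] = 75 = 75 deg
  cos(75 deg) = 0.2588, sin(75 deg) = 0.9659
  joint[1] = (0.0000, 0.0000) + 6.7 * (0.2588, 0.9659) = (0.0000 + 1.7341, 0.0000 + 6.4717) = (1.7341, 6.4717)
link 1: phi[1] = 75 + -50 = 25 deg
  cos(25 deg) = 0.9063, sin(25 deg) = 0.4226
  joint[2] = (1.7341, 6.4717) + 3.1 * (0.9063, 0.4226) = (1.7341 + 2.8096, 6.4717 + 1.3101) = (4.5436, 7.7818)
link 2: phi[2] = 75 + -50 + -75 = -50 deg
  cos(-50 deg) = 0.6428, sin(-50 deg) = -0.7660
  joint[3] = (4.5436, 7.7818) + 6.8 * (0.6428, -0.7660) = (4.5436 + 4.3710, 7.7818 + -5.2091) = (8.9146, 2.5727)
End effector: (8.9146, 2.5727)

Answer: 8.9146 2.5727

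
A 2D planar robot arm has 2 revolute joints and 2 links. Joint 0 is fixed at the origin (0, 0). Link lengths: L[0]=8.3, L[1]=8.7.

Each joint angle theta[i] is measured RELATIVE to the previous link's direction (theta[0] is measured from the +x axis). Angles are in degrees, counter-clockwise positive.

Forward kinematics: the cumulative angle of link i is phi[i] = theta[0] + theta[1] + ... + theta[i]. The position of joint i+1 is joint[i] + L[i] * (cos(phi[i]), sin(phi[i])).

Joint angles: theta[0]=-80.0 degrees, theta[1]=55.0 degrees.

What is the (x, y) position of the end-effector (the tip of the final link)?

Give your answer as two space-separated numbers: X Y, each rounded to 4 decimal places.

Answer: 9.3262 -11.8507

Derivation:
joint[0] = (0.0000, 0.0000)  (base)
link 0: phi[0] = -80 = -80 deg
  cos(-80 deg) = 0.1736, sin(-80 deg) = -0.9848
  joint[1] = (0.0000, 0.0000) + 8.3 * (0.1736, -0.9848) = (0.0000 + 1.4413, 0.0000 + -8.1739) = (1.4413, -8.1739)
link 1: phi[1] = -80 + 55 = -25 deg
  cos(-25 deg) = 0.9063, sin(-25 deg) = -0.4226
  joint[2] = (1.4413, -8.1739) + 8.7 * (0.9063, -0.4226) = (1.4413 + 7.8849, -8.1739 + -3.6768) = (9.3262, -11.8507)
End effector: (9.3262, -11.8507)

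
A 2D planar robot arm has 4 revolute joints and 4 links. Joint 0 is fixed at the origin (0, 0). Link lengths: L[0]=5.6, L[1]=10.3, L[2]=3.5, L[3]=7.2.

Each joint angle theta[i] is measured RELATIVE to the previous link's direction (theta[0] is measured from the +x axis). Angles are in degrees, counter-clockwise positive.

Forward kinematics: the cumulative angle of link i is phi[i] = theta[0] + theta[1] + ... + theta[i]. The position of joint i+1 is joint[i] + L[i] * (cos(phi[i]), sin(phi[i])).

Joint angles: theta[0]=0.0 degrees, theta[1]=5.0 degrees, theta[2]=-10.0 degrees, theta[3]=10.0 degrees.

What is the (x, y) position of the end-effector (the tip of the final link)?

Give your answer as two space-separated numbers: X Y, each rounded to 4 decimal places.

Answer: 26.5201 1.2202

Derivation:
joint[0] = (0.0000, 0.0000)  (base)
link 0: phi[0] = 0 = 0 deg
  cos(0 deg) = 1.0000, sin(0 deg) = 0.0000
  joint[1] = (0.0000, 0.0000) + 5.6 * (1.0000, 0.0000) = (0.0000 + 5.6000, 0.0000 + 0.0000) = (5.6000, 0.0000)
link 1: phi[1] = 0 + 5 = 5 deg
  cos(5 deg) = 0.9962, sin(5 deg) = 0.0872
  joint[2] = (5.6000, 0.0000) + 10.3 * (0.9962, 0.0872) = (5.6000 + 10.2608, 0.0000 + 0.8977) = (15.8608, 0.8977)
link 2: phi[2] = 0 + 5 + -10 = -5 deg
  cos(-5 deg) = 0.9962, sin(-5 deg) = -0.0872
  joint[3] = (15.8608, 0.8977) + 3.5 * (0.9962, -0.0872) = (15.8608 + 3.4867, 0.8977 + -0.3050) = (19.3475, 0.5927)
link 3: phi[3] = 0 + 5 + -10 + 10 = 5 deg
  cos(5 deg) = 0.9962, sin(5 deg) = 0.0872
  joint[4] = (19.3475, 0.5927) + 7.2 * (0.9962, 0.0872) = (19.3475 + 7.1726, 0.5927 + 0.6275) = (26.5201, 1.2202)
End effector: (26.5201, 1.2202)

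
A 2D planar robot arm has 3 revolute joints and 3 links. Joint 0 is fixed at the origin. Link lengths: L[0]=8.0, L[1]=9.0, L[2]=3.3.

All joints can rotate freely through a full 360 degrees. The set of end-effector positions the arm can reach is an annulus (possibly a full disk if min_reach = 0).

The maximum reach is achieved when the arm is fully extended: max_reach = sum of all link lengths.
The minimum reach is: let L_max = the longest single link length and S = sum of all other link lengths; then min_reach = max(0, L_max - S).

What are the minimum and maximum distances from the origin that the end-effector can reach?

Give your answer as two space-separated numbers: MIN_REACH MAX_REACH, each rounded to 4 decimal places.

Answer: 0.0000 20.3000

Derivation:
Link lengths: [8.0, 9.0, 3.3]
max_reach = 8 + 9 + 3.3 = 20.3
L_max = max([8.0, 9.0, 3.3]) = 9
S (sum of others) = 20.3 - 9 = 11.3
min_reach = max(0, 9 - 11.3) = max(0, -2.3) = 0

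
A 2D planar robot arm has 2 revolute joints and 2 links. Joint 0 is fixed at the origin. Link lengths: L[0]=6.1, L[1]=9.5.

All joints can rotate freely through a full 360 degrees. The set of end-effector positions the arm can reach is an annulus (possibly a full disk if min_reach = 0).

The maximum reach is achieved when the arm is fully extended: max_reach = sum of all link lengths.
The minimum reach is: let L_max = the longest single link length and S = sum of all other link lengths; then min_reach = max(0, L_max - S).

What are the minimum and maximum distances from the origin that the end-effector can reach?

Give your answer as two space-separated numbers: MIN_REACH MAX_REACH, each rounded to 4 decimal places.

Answer: 3.4000 15.6000

Derivation:
Link lengths: [6.1, 9.5]
max_reach = 6.1 + 9.5 = 15.6
L_max = max([6.1, 9.5]) = 9.5
S (sum of others) = 15.6 - 9.5 = 6.1
min_reach = max(0, 9.5 - 6.1) = max(0, 3.4) = 3.4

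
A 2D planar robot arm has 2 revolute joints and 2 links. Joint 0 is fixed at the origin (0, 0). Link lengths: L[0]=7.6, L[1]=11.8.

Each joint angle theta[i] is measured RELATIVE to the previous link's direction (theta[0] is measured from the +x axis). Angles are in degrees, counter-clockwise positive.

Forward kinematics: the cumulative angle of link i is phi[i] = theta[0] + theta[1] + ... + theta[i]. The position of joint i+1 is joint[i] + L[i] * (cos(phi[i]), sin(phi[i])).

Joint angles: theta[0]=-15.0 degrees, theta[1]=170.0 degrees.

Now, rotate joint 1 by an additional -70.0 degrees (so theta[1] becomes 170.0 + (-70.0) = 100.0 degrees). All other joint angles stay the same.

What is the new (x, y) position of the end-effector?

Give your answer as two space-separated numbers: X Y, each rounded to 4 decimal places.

Answer: 8.3695 9.7881

Derivation:
joint[0] = (0.0000, 0.0000)  (base)
link 0: phi[0] = -15 = -15 deg
  cos(-15 deg) = 0.9659, sin(-15 deg) = -0.2588
  joint[1] = (0.0000, 0.0000) + 7.6 * (0.9659, -0.2588) = (0.0000 + 7.3410, 0.0000 + -1.9670) = (7.3410, -1.9670)
link 1: phi[1] = -15 + 100 = 85 deg
  cos(85 deg) = 0.0872, sin(85 deg) = 0.9962
  joint[2] = (7.3410, -1.9670) + 11.8 * (0.0872, 0.9962) = (7.3410 + 1.0284, -1.9670 + 11.7551) = (8.3695, 9.7881)
End effector: (8.3695, 9.7881)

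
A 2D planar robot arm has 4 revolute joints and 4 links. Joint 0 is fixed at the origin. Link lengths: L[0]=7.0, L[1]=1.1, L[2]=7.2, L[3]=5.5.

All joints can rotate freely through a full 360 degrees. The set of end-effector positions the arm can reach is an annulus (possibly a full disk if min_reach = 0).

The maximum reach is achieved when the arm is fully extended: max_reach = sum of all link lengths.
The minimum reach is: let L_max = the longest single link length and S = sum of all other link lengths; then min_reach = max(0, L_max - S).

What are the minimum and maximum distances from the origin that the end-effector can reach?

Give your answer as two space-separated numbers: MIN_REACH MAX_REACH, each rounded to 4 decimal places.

Link lengths: [7.0, 1.1, 7.2, 5.5]
max_reach = 7 + 1.1 + 7.2 + 5.5 = 20.8
L_max = max([7.0, 1.1, 7.2, 5.5]) = 7.2
S (sum of others) = 20.8 - 7.2 = 13.6
min_reach = max(0, 7.2 - 13.6) = max(0, -6.4) = 0

Answer: 0.0000 20.8000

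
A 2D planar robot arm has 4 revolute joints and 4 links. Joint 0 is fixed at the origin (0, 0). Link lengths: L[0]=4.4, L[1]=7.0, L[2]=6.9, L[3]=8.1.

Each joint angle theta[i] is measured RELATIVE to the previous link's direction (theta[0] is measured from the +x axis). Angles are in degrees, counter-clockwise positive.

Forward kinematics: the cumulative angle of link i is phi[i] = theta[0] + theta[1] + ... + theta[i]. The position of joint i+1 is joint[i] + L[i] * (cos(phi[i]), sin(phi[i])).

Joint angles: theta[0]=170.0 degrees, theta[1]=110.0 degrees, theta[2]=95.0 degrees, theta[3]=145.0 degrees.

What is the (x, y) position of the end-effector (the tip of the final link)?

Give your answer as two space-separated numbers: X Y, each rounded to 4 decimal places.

Answer: -4.0642 -1.5734

Derivation:
joint[0] = (0.0000, 0.0000)  (base)
link 0: phi[0] = 170 = 170 deg
  cos(170 deg) = -0.9848, sin(170 deg) = 0.1736
  joint[1] = (0.0000, 0.0000) + 4.4 * (-0.9848, 0.1736) = (0.0000 + -4.3332, 0.0000 + 0.7641) = (-4.3332, 0.7641)
link 1: phi[1] = 170 + 110 = 280 deg
  cos(280 deg) = 0.1736, sin(280 deg) = -0.9848
  joint[2] = (-4.3332, 0.7641) + 7 * (0.1736, -0.9848) = (-4.3332 + 1.2155, 0.7641 + -6.8937) = (-3.1176, -6.1296)
link 2: phi[2] = 170 + 110 + 95 = 375 deg
  cos(375 deg) = 0.9659, sin(375 deg) = 0.2588
  joint[3] = (-3.1176, -6.1296) + 6.9 * (0.9659, 0.2588) = (-3.1176 + 6.6649, -6.1296 + 1.7859) = (3.5473, -4.3438)
link 3: phi[3] = 170 + 110 + 95 + 145 = 520 deg
  cos(520 deg) = -0.9397, sin(520 deg) = 0.3420
  joint[4] = (3.5473, -4.3438) + 8.1 * (-0.9397, 0.3420) = (3.5473 + -7.6115, -4.3438 + 2.7704) = (-4.0642, -1.5734)
End effector: (-4.0642, -1.5734)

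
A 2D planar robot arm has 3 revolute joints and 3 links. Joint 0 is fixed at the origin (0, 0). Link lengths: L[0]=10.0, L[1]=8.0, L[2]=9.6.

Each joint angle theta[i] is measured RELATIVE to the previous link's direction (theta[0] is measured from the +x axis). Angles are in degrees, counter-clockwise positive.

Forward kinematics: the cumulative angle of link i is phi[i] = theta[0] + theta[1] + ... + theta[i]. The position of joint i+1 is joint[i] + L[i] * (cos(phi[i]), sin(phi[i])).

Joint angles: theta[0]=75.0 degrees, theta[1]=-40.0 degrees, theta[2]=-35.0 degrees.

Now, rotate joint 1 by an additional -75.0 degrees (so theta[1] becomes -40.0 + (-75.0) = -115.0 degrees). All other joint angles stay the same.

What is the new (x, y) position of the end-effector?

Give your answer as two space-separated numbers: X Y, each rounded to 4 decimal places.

joint[0] = (0.0000, 0.0000)  (base)
link 0: phi[0] = 75 = 75 deg
  cos(75 deg) = 0.2588, sin(75 deg) = 0.9659
  joint[1] = (0.0000, 0.0000) + 10 * (0.2588, 0.9659) = (0.0000 + 2.5882, 0.0000 + 9.6593) = (2.5882, 9.6593)
link 1: phi[1] = 75 + -115 = -40 deg
  cos(-40 deg) = 0.7660, sin(-40 deg) = -0.6428
  joint[2] = (2.5882, 9.6593) + 8 * (0.7660, -0.6428) = (2.5882 + 6.1284, 9.6593 + -5.1423) = (8.7165, 4.5170)
link 2: phi[2] = 75 + -115 + -35 = -75 deg
  cos(-75 deg) = 0.2588, sin(-75 deg) = -0.9659
  joint[3] = (8.7165, 4.5170) + 9.6 * (0.2588, -0.9659) = (8.7165 + 2.4847, 4.5170 + -9.2729) = (11.2012, -4.7559)
End effector: (11.2012, -4.7559)

Answer: 11.2012 -4.7559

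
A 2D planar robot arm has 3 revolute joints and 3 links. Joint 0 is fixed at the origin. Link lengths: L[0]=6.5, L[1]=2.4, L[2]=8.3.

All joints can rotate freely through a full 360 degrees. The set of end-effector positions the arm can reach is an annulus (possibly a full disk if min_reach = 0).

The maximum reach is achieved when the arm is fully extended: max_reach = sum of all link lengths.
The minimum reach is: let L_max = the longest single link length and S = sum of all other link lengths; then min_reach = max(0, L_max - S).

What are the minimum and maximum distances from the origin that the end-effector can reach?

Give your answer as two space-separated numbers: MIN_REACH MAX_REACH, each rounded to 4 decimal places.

Link lengths: [6.5, 2.4, 8.3]
max_reach = 6.5 + 2.4 + 8.3 = 17.2
L_max = max([6.5, 2.4, 8.3]) = 8.3
S (sum of others) = 17.2 - 8.3 = 8.9
min_reach = max(0, 8.3 - 8.9) = max(0, -0.6) = 0

Answer: 0.0000 17.2000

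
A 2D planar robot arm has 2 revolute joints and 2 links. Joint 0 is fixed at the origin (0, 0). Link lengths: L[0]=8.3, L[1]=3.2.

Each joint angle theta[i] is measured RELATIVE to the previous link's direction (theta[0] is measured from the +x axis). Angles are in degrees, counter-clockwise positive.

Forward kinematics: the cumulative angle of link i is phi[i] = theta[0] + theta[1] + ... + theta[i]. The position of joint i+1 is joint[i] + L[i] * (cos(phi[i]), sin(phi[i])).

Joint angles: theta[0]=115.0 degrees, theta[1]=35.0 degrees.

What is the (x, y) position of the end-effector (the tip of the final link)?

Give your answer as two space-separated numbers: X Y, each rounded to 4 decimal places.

joint[0] = (0.0000, 0.0000)  (base)
link 0: phi[0] = 115 = 115 deg
  cos(115 deg) = -0.4226, sin(115 deg) = 0.9063
  joint[1] = (0.0000, 0.0000) + 8.3 * (-0.4226, 0.9063) = (0.0000 + -3.5077, 0.0000 + 7.5224) = (-3.5077, 7.5224)
link 1: phi[1] = 115 + 35 = 150 deg
  cos(150 deg) = -0.8660, sin(150 deg) = 0.5000
  joint[2] = (-3.5077, 7.5224) + 3.2 * (-0.8660, 0.5000) = (-3.5077 + -2.7713, 7.5224 + 1.6000) = (-6.2790, 9.1224)
End effector: (-6.2790, 9.1224)

Answer: -6.2790 9.1224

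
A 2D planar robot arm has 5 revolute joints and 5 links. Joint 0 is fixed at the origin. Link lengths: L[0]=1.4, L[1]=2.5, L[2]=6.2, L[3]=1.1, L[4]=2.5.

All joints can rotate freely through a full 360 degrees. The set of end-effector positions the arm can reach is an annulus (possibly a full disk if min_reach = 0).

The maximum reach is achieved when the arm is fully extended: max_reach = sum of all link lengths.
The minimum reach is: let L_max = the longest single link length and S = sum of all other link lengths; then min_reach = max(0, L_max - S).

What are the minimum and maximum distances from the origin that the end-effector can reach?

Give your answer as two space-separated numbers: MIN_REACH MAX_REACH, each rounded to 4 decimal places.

Link lengths: [1.4, 2.5, 6.2, 1.1, 2.5]
max_reach = 1.4 + 2.5 + 6.2 + 1.1 + 2.5 = 13.7
L_max = max([1.4, 2.5, 6.2, 1.1, 2.5]) = 6.2
S (sum of others) = 13.7 - 6.2 = 7.5
min_reach = max(0, 6.2 - 7.5) = max(0, -1.3) = 0

Answer: 0.0000 13.7000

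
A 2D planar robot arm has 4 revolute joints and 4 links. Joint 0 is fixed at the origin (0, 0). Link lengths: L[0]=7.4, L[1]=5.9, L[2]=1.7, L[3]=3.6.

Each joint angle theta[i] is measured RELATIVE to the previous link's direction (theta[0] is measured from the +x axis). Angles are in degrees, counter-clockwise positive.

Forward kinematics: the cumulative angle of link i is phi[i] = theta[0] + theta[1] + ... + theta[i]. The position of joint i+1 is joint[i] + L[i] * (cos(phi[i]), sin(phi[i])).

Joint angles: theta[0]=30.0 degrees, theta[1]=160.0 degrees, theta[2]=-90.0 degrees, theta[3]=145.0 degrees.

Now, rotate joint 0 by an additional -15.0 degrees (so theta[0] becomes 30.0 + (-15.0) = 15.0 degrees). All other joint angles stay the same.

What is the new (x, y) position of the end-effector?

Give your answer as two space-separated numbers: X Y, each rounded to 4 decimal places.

Answer: -0.8956 1.3653

Derivation:
joint[0] = (0.0000, 0.0000)  (base)
link 0: phi[0] = 15 = 15 deg
  cos(15 deg) = 0.9659, sin(15 deg) = 0.2588
  joint[1] = (0.0000, 0.0000) + 7.4 * (0.9659, 0.2588) = (0.0000 + 7.1479, 0.0000 + 1.9153) = (7.1479, 1.9153)
link 1: phi[1] = 15 + 160 = 175 deg
  cos(175 deg) = -0.9962, sin(175 deg) = 0.0872
  joint[2] = (7.1479, 1.9153) + 5.9 * (-0.9962, 0.0872) = (7.1479 + -5.8775, 1.9153 + 0.5142) = (1.2703, 2.4295)
link 2: phi[2] = 15 + 160 + -90 = 85 deg
  cos(85 deg) = 0.0872, sin(85 deg) = 0.9962
  joint[3] = (1.2703, 2.4295) + 1.7 * (0.0872, 0.9962) = (1.2703 + 0.1482, 2.4295 + 1.6935) = (1.4185, 4.1230)
link 3: phi[3] = 15 + 160 + -90 + 145 = 230 deg
  cos(230 deg) = -0.6428, sin(230 deg) = -0.7660
  joint[4] = (1.4185, 4.1230) + 3.6 * (-0.6428, -0.7660) = (1.4185 + -2.3140, 4.1230 + -2.7578) = (-0.8956, 1.3653)
End effector: (-0.8956, 1.3653)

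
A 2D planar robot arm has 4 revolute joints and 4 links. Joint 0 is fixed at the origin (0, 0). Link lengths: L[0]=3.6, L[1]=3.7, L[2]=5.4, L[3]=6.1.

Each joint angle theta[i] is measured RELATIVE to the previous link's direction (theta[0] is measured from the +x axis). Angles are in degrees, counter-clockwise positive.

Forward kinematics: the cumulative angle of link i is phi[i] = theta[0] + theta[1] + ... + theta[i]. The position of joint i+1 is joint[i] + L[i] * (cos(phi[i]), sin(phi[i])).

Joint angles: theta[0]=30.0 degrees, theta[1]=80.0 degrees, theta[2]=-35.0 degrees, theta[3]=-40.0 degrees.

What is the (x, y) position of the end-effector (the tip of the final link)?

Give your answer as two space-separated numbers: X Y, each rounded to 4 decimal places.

Answer: 8.2467 13.9917

Derivation:
joint[0] = (0.0000, 0.0000)  (base)
link 0: phi[0] = 30 = 30 deg
  cos(30 deg) = 0.8660, sin(30 deg) = 0.5000
  joint[1] = (0.0000, 0.0000) + 3.6 * (0.8660, 0.5000) = (0.0000 + 3.1177, 0.0000 + 1.8000) = (3.1177, 1.8000)
link 1: phi[1] = 30 + 80 = 110 deg
  cos(110 deg) = -0.3420, sin(110 deg) = 0.9397
  joint[2] = (3.1177, 1.8000) + 3.7 * (-0.3420, 0.9397) = (3.1177 + -1.2655, 1.8000 + 3.4769) = (1.8522, 5.2769)
link 2: phi[2] = 30 + 80 + -35 = 75 deg
  cos(75 deg) = 0.2588, sin(75 deg) = 0.9659
  joint[3] = (1.8522, 5.2769) + 5.4 * (0.2588, 0.9659) = (1.8522 + 1.3976, 5.2769 + 5.2160) = (3.2498, 10.4929)
link 3: phi[3] = 30 + 80 + -35 + -40 = 35 deg
  cos(35 deg) = 0.8192, sin(35 deg) = 0.5736
  joint[4] = (3.2498, 10.4929) + 6.1 * (0.8192, 0.5736) = (3.2498 + 4.9968, 10.4929 + 3.4988) = (8.2467, 13.9917)
End effector: (8.2467, 13.9917)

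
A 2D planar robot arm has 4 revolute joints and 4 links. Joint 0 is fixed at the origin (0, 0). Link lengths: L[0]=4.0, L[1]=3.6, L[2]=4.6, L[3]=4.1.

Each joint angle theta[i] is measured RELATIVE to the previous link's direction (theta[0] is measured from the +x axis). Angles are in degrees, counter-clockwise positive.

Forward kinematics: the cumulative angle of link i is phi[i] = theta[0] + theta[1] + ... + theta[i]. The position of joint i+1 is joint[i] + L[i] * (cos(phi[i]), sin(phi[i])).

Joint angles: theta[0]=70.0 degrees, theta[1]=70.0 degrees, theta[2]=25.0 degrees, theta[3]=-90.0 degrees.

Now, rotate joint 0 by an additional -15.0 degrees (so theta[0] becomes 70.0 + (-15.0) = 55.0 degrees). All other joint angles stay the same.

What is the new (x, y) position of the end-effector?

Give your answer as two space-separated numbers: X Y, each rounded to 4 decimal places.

joint[0] = (0.0000, 0.0000)  (base)
link 0: phi[0] = 55 = 55 deg
  cos(55 deg) = 0.5736, sin(55 deg) = 0.8192
  joint[1] = (0.0000, 0.0000) + 4 * (0.5736, 0.8192) = (0.0000 + 2.2943, 0.0000 + 3.2766) = (2.2943, 3.2766)
link 1: phi[1] = 55 + 70 = 125 deg
  cos(125 deg) = -0.5736, sin(125 deg) = 0.8192
  joint[2] = (2.2943, 3.2766) + 3.6 * (-0.5736, 0.8192) = (2.2943 + -2.0649, 3.2766 + 2.9489) = (0.2294, 6.2256)
link 2: phi[2] = 55 + 70 + 25 = 150 deg
  cos(150 deg) = -0.8660, sin(150 deg) = 0.5000
  joint[3] = (0.2294, 6.2256) + 4.6 * (-0.8660, 0.5000) = (0.2294 + -3.9837, 6.2256 + 2.3000) = (-3.7543, 8.5256)
link 3: phi[3] = 55 + 70 + 25 + -90 = 60 deg
  cos(60 deg) = 0.5000, sin(60 deg) = 0.8660
  joint[4] = (-3.7543, 8.5256) + 4.1 * (0.5000, 0.8660) = (-3.7543 + 2.0500, 8.5256 + 3.5507) = (-1.7043, 12.0763)
End effector: (-1.7043, 12.0763)

Answer: -1.7043 12.0763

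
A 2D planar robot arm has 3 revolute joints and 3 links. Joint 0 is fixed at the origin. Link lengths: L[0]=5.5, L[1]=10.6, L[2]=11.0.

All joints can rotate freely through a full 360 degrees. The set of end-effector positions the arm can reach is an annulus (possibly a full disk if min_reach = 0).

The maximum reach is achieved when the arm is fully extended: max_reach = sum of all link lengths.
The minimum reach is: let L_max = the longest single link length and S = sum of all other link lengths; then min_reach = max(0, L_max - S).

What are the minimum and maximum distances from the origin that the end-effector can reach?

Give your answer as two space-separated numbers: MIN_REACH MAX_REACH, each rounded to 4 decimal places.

Answer: 0.0000 27.1000

Derivation:
Link lengths: [5.5, 10.6, 11.0]
max_reach = 5.5 + 10.6 + 11 = 27.1
L_max = max([5.5, 10.6, 11.0]) = 11
S (sum of others) = 27.1 - 11 = 16.1
min_reach = max(0, 11 - 16.1) = max(0, -5.1) = 0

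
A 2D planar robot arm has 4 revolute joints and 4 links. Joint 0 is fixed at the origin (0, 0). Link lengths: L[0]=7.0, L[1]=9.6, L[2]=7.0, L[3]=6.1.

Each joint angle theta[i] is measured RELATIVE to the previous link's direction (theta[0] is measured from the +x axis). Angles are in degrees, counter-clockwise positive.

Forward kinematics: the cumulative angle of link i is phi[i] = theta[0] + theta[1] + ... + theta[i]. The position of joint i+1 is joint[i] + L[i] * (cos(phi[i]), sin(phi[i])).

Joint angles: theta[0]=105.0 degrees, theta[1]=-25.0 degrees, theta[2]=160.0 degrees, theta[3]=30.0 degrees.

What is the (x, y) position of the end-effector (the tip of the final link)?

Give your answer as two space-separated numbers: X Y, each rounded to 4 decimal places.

joint[0] = (0.0000, 0.0000)  (base)
link 0: phi[0] = 105 = 105 deg
  cos(105 deg) = -0.2588, sin(105 deg) = 0.9659
  joint[1] = (0.0000, 0.0000) + 7 * (-0.2588, 0.9659) = (0.0000 + -1.8117, 0.0000 + 6.7615) = (-1.8117, 6.7615)
link 1: phi[1] = 105 + -25 = 80 deg
  cos(80 deg) = 0.1736, sin(80 deg) = 0.9848
  joint[2] = (-1.8117, 6.7615) + 9.6 * (0.1736, 0.9848) = (-1.8117 + 1.6670, 6.7615 + 9.4542) = (-0.1447, 16.2156)
link 2: phi[2] = 105 + -25 + 160 = 240 deg
  cos(240 deg) = -0.5000, sin(240 deg) = -0.8660
  joint[3] = (-0.1447, 16.2156) + 7 * (-0.5000, -0.8660) = (-0.1447 + -3.5000, 16.2156 + -6.0622) = (-3.6447, 10.1535)
link 3: phi[3] = 105 + -25 + 160 + 30 = 270 deg
  cos(270 deg) = -0.0000, sin(270 deg) = -1.0000
  joint[4] = (-3.6447, 10.1535) + 6.1 * (-0.0000, -1.0000) = (-3.6447 + -0.0000, 10.1535 + -6.1000) = (-3.6447, 4.0535)
End effector: (-3.6447, 4.0535)

Answer: -3.6447 4.0535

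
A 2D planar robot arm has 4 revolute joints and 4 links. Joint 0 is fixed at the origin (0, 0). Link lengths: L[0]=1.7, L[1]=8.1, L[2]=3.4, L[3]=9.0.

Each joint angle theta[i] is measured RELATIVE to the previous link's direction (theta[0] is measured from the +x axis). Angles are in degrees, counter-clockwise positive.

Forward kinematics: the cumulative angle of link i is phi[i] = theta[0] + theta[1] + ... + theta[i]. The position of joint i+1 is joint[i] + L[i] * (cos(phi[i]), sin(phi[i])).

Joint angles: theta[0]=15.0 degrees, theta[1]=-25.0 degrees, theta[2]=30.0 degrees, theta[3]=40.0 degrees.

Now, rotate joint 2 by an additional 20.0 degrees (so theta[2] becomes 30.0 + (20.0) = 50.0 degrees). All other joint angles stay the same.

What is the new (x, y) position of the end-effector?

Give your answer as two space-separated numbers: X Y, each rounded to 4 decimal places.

Answer: 13.7864 10.0822

Derivation:
joint[0] = (0.0000, 0.0000)  (base)
link 0: phi[0] = 15 = 15 deg
  cos(15 deg) = 0.9659, sin(15 deg) = 0.2588
  joint[1] = (0.0000, 0.0000) + 1.7 * (0.9659, 0.2588) = (0.0000 + 1.6421, 0.0000 + 0.4400) = (1.6421, 0.4400)
link 1: phi[1] = 15 + -25 = -10 deg
  cos(-10 deg) = 0.9848, sin(-10 deg) = -0.1736
  joint[2] = (1.6421, 0.4400) + 8.1 * (0.9848, -0.1736) = (1.6421 + 7.9769, 0.4400 + -1.4066) = (9.6190, -0.9666)
link 2: phi[2] = 15 + -25 + 50 = 40 deg
  cos(40 deg) = 0.7660, sin(40 deg) = 0.6428
  joint[3] = (9.6190, -0.9666) + 3.4 * (0.7660, 0.6428) = (9.6190 + 2.6046, -0.9666 + 2.1855) = (12.2236, 1.2189)
link 3: phi[3] = 15 + -25 + 50 + 40 = 80 deg
  cos(80 deg) = 0.1736, sin(80 deg) = 0.9848
  joint[4] = (12.2236, 1.2189) + 9 * (0.1736, 0.9848) = (12.2236 + 1.5628, 1.2189 + 8.8633) = (13.7864, 10.0822)
End effector: (13.7864, 10.0822)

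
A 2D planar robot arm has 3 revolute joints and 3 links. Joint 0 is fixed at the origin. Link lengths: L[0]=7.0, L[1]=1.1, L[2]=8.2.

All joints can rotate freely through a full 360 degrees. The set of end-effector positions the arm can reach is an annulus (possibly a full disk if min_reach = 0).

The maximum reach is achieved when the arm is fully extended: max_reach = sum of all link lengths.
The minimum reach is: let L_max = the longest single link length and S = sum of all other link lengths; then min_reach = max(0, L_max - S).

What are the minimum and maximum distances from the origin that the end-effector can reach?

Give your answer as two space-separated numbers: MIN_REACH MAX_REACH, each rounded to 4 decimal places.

Link lengths: [7.0, 1.1, 8.2]
max_reach = 7 + 1.1 + 8.2 = 16.3
L_max = max([7.0, 1.1, 8.2]) = 8.2
S (sum of others) = 16.3 - 8.2 = 8.1
min_reach = max(0, 8.2 - 8.1) = max(0, 0.1) = 0.1

Answer: 0.1000 16.3000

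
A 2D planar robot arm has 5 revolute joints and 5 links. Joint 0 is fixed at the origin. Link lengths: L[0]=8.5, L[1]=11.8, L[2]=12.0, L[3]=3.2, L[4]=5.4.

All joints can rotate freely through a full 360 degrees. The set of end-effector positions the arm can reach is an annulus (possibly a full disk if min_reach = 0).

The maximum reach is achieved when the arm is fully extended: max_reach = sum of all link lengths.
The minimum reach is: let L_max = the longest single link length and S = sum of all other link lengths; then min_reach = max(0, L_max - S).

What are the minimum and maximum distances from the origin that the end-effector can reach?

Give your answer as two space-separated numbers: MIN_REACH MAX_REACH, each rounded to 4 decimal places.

Answer: 0.0000 40.9000

Derivation:
Link lengths: [8.5, 11.8, 12.0, 3.2, 5.4]
max_reach = 8.5 + 11.8 + 12 + 3.2 + 5.4 = 40.9
L_max = max([8.5, 11.8, 12.0, 3.2, 5.4]) = 12
S (sum of others) = 40.9 - 12 = 28.9
min_reach = max(0, 12 - 28.9) = max(0, -16.9) = 0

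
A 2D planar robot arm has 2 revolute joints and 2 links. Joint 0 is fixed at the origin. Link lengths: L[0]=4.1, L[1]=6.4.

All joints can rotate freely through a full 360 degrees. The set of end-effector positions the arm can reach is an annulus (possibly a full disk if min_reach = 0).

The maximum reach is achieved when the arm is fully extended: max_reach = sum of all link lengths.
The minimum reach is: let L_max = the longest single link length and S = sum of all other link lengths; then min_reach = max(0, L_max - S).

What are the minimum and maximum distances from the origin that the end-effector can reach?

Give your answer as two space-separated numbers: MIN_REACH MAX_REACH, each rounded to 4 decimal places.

Link lengths: [4.1, 6.4]
max_reach = 4.1 + 6.4 = 10.5
L_max = max([4.1, 6.4]) = 6.4
S (sum of others) = 10.5 - 6.4 = 4.1
min_reach = max(0, 6.4 - 4.1) = max(0, 2.3) = 2.3

Answer: 2.3000 10.5000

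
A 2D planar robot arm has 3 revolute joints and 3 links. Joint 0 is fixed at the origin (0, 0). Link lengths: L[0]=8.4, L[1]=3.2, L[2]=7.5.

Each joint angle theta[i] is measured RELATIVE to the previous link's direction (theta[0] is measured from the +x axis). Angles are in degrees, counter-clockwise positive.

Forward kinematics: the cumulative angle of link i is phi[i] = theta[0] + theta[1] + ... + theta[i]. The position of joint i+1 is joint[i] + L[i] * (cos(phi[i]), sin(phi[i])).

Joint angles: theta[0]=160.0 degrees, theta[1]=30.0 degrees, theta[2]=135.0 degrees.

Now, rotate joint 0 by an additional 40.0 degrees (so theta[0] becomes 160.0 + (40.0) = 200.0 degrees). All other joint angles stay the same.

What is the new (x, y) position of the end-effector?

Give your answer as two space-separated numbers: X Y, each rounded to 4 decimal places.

joint[0] = (0.0000, 0.0000)  (base)
link 0: phi[0] = 200 = 200 deg
  cos(200 deg) = -0.9397, sin(200 deg) = -0.3420
  joint[1] = (0.0000, 0.0000) + 8.4 * (-0.9397, -0.3420) = (0.0000 + -7.8934, 0.0000 + -2.8730) = (-7.8934, -2.8730)
link 1: phi[1] = 200 + 30 = 230 deg
  cos(230 deg) = -0.6428, sin(230 deg) = -0.7660
  joint[2] = (-7.8934, -2.8730) + 3.2 * (-0.6428, -0.7660) = (-7.8934 + -2.0569, -2.8730 + -2.4513) = (-9.9503, -5.3243)
link 2: phi[2] = 200 + 30 + 135 = 365 deg
  cos(365 deg) = 0.9962, sin(365 deg) = 0.0872
  joint[3] = (-9.9503, -5.3243) + 7.5 * (0.9962, 0.0872) = (-9.9503 + 7.4715, -5.3243 + 0.6537) = (-2.4789, -4.6706)
End effector: (-2.4789, -4.6706)

Answer: -2.4789 -4.6706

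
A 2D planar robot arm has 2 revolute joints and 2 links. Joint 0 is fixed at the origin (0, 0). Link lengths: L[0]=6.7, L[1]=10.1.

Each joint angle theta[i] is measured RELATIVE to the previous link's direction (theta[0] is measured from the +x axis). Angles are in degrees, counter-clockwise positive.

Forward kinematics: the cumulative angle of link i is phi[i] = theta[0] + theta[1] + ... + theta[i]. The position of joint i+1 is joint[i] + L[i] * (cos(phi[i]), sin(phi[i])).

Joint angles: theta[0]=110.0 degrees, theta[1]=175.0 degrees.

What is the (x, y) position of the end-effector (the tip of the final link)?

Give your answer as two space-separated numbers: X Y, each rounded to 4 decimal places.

joint[0] = (0.0000, 0.0000)  (base)
link 0: phi[0] = 110 = 110 deg
  cos(110 deg) = -0.3420, sin(110 deg) = 0.9397
  joint[1] = (0.0000, 0.0000) + 6.7 * (-0.3420, 0.9397) = (0.0000 + -2.2915, 0.0000 + 6.2959) = (-2.2915, 6.2959)
link 1: phi[1] = 110 + 175 = 285 deg
  cos(285 deg) = 0.2588, sin(285 deg) = -0.9659
  joint[2] = (-2.2915, 6.2959) + 10.1 * (0.2588, -0.9659) = (-2.2915 + 2.6141, 6.2959 + -9.7559) = (0.3225, -3.4599)
End effector: (0.3225, -3.4599)

Answer: 0.3225 -3.4599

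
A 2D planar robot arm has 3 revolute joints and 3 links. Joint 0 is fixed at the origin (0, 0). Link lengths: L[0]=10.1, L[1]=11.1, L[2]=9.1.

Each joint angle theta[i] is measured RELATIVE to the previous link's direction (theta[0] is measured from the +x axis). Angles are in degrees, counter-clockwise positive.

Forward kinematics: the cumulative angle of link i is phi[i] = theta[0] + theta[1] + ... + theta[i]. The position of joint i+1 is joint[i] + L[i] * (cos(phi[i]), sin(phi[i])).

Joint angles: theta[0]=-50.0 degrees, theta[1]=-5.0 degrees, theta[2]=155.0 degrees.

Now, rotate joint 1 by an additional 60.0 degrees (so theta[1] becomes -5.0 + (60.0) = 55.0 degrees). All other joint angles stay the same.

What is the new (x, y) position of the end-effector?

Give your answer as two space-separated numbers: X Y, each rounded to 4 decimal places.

Answer: 8.9987 -3.6572

Derivation:
joint[0] = (0.0000, 0.0000)  (base)
link 0: phi[0] = -50 = -50 deg
  cos(-50 deg) = 0.6428, sin(-50 deg) = -0.7660
  joint[1] = (0.0000, 0.0000) + 10.1 * (0.6428, -0.7660) = (0.0000 + 6.4922, 0.0000 + -7.7370) = (6.4922, -7.7370)
link 1: phi[1] = -50 + 55 = 5 deg
  cos(5 deg) = 0.9962, sin(5 deg) = 0.0872
  joint[2] = (6.4922, -7.7370) + 11.1 * (0.9962, 0.0872) = (6.4922 + 11.0578, -7.7370 + 0.9674) = (17.5499, -6.7696)
link 2: phi[2] = -50 + 55 + 155 = 160 deg
  cos(160 deg) = -0.9397, sin(160 deg) = 0.3420
  joint[3] = (17.5499, -6.7696) + 9.1 * (-0.9397, 0.3420) = (17.5499 + -8.5512, -6.7696 + 3.1124) = (8.9987, -3.6572)
End effector: (8.9987, -3.6572)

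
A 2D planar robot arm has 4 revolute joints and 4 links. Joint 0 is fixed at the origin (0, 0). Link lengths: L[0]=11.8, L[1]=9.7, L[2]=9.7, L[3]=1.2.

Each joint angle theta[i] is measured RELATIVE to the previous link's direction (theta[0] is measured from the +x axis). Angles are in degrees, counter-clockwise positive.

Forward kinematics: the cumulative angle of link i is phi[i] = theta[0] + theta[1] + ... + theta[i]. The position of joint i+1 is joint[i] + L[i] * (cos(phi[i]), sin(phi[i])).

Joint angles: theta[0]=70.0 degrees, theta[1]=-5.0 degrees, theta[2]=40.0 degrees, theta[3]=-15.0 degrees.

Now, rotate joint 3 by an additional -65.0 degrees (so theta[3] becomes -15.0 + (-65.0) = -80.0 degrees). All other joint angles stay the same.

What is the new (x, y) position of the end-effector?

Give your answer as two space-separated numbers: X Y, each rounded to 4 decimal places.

joint[0] = (0.0000, 0.0000)  (base)
link 0: phi[0] = 70 = 70 deg
  cos(70 deg) = 0.3420, sin(70 deg) = 0.9397
  joint[1] = (0.0000, 0.0000) + 11.8 * (0.3420, 0.9397) = (0.0000 + 4.0358, 0.0000 + 11.0884) = (4.0358, 11.0884)
link 1: phi[1] = 70 + -5 = 65 deg
  cos(65 deg) = 0.4226, sin(65 deg) = 0.9063
  joint[2] = (4.0358, 11.0884) + 9.7 * (0.4226, 0.9063) = (4.0358 + 4.0994, 11.0884 + 8.7912) = (8.1352, 19.8796)
link 2: phi[2] = 70 + -5 + 40 = 105 deg
  cos(105 deg) = -0.2588, sin(105 deg) = 0.9659
  joint[3] = (8.1352, 19.8796) + 9.7 * (-0.2588, 0.9659) = (8.1352 + -2.5105, 19.8796 + 9.3695) = (5.6247, 29.2490)
link 3: phi[3] = 70 + -5 + 40 + -80 = 25 deg
  cos(25 deg) = 0.9063, sin(25 deg) = 0.4226
  joint[4] = (5.6247, 29.2490) + 1.2 * (0.9063, 0.4226) = (5.6247 + 1.0876, 29.2490 + 0.5071) = (6.7123, 29.7562)
End effector: (6.7123, 29.7562)

Answer: 6.7123 29.7562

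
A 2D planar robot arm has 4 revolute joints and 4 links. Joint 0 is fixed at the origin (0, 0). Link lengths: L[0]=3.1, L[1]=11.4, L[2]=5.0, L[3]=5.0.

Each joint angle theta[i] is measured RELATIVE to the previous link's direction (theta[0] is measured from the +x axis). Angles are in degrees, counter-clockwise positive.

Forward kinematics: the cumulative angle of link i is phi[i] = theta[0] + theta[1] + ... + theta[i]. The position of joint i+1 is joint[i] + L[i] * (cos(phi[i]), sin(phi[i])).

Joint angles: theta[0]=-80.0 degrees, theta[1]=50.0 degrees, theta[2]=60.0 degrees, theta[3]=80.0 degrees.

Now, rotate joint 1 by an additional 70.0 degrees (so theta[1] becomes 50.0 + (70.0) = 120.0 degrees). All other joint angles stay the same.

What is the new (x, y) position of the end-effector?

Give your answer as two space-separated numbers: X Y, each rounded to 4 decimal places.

joint[0] = (0.0000, 0.0000)  (base)
link 0: phi[0] = -80 = -80 deg
  cos(-80 deg) = 0.1736, sin(-80 deg) = -0.9848
  joint[1] = (0.0000, 0.0000) + 3.1 * (0.1736, -0.9848) = (0.0000 + 0.5383, 0.0000 + -3.0529) = (0.5383, -3.0529)
link 1: phi[1] = -80 + 120 = 40 deg
  cos(40 deg) = 0.7660, sin(40 deg) = 0.6428
  joint[2] = (0.5383, -3.0529) + 11.4 * (0.7660, 0.6428) = (0.5383 + 8.7329, -3.0529 + 7.3278) = (9.2712, 4.2749)
link 2: phi[2] = -80 + 120 + 60 = 100 deg
  cos(100 deg) = -0.1736, sin(100 deg) = 0.9848
  joint[3] = (9.2712, 4.2749) + 5 * (-0.1736, 0.9848) = (9.2712 + -0.8682, 4.2749 + 4.9240) = (8.4030, 9.1989)
link 3: phi[3] = -80 + 120 + 60 + 80 = 180 deg
  cos(180 deg) = -1.0000, sin(180 deg) = 0.0000
  joint[4] = (8.4030, 9.1989) + 5 * (-1.0000, 0.0000) = (8.4030 + -5.0000, 9.1989 + 0.0000) = (3.4030, 9.1989)
End effector: (3.4030, 9.1989)

Answer: 3.4030 9.1989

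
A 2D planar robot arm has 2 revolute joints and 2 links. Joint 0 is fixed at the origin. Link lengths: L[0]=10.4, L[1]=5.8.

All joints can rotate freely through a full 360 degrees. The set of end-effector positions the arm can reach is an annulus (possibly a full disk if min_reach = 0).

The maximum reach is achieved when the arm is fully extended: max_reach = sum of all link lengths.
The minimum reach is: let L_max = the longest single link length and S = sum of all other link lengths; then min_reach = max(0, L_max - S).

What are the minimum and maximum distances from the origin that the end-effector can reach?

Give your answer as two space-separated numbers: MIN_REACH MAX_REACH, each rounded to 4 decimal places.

Answer: 4.6000 16.2000

Derivation:
Link lengths: [10.4, 5.8]
max_reach = 10.4 + 5.8 = 16.2
L_max = max([10.4, 5.8]) = 10.4
S (sum of others) = 16.2 - 10.4 = 5.8
min_reach = max(0, 10.4 - 5.8) = max(0, 4.6) = 4.6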